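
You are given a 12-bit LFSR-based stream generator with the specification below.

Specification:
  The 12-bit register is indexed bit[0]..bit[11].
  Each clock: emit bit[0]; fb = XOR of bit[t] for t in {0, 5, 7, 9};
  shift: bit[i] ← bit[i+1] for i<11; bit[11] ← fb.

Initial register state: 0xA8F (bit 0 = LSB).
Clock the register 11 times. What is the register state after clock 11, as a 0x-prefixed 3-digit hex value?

reg_0 = 0xA8F
clock 1: out=1, reg = 0xD47
clock 2: out=1, reg = 0xEA3
clock 3: out=1, reg = 0x751
clock 4: out=1, reg = 0x3A8
clock 5: out=0, reg = 0x9D4
clock 6: out=0, reg = 0xCEA
clock 7: out=0, reg = 0x675
clock 8: out=1, reg = 0xB3A
clock 9: out=0, reg = 0x59D
clock 10: out=1, reg = 0x2CE
clock 11: out=0, reg = 0x167

0x167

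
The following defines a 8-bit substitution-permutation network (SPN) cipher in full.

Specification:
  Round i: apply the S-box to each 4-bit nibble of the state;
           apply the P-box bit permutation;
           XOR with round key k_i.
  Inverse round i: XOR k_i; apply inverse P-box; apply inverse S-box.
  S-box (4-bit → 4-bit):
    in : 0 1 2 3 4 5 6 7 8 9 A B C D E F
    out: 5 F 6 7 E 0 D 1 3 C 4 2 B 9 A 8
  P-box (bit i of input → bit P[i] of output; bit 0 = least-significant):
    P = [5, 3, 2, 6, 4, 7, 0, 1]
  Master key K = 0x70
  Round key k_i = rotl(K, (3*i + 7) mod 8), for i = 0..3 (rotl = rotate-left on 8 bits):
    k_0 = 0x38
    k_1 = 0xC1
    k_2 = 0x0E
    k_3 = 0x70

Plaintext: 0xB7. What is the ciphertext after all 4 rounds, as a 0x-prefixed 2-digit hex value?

0xC8

s_0 = plaintext = 0xB7
s_1 = Round(s_0, k_0) = 0x98
s_2 = Round(s_1, k_1) = 0xEA
s_3 = Round(s_2, k_2) = 0x88
s_4 = Round(s_3, k_3) = 0xC8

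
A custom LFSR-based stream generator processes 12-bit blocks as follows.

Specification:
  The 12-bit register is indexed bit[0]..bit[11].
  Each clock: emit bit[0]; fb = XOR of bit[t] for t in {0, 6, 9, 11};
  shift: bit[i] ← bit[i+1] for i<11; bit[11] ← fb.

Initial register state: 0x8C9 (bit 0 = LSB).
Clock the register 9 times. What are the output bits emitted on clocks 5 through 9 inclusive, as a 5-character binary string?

00110

reg_0 = 0x8C9
clock 1: out=1, reg = 0xC64
clock 2: out=0, reg = 0x632
clock 3: out=0, reg = 0xB19
clock 4: out=1, reg = 0xD8C
clock 5: out=0, reg = 0xEC6
clock 6: out=0, reg = 0xF63
clock 7: out=1, reg = 0x7B1
clock 8: out=1, reg = 0x3D8
clock 9: out=0, reg = 0x1EC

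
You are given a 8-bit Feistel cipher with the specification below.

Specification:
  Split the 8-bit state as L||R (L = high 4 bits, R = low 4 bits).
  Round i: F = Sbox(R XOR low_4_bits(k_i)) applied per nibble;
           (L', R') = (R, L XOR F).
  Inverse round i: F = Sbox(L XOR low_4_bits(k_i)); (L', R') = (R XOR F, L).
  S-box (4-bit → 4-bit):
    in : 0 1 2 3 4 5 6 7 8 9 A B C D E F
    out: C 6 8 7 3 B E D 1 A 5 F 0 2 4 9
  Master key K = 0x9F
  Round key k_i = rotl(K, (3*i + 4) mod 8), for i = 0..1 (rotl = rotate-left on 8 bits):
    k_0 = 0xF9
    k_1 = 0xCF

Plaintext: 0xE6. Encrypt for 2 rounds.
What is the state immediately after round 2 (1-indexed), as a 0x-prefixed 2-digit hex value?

0x77

s_0 = plaintext = 0xE6
s_1 = Round(s_0, k_0) = 0x67
s_2 = Round(s_1, k_1) = 0x77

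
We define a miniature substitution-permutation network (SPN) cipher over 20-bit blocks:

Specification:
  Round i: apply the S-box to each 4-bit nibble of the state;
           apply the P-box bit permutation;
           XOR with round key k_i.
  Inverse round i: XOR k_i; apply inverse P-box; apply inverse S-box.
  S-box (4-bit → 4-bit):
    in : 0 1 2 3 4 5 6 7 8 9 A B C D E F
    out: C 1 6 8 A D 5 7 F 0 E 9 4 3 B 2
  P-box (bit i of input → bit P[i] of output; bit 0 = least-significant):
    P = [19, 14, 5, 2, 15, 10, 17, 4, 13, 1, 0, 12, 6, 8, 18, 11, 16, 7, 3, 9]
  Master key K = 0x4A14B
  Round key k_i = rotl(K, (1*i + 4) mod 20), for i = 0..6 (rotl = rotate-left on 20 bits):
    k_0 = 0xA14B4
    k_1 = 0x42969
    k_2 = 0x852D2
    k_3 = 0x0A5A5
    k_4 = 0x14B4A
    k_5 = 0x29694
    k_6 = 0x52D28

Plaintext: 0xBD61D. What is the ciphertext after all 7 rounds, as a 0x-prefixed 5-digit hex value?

0x9CE8C

s_0 = plaintext = 0xBD61D
s_1 = Round(s_0, k_0) = 0x3F7F5
s_2 = Round(s_1, k_1) = 0xC0E4E
s_3 = Round(s_2, k_2) = 0x42ECC
s_4 = Round(s_3, k_3) = 0x69607
s_5 = Round(s_4, k_4) = 0xA2B73
s_6 = Round(s_5, k_5) = 0x42118
s_7 = Round(s_6, k_6) = 0x9CE8C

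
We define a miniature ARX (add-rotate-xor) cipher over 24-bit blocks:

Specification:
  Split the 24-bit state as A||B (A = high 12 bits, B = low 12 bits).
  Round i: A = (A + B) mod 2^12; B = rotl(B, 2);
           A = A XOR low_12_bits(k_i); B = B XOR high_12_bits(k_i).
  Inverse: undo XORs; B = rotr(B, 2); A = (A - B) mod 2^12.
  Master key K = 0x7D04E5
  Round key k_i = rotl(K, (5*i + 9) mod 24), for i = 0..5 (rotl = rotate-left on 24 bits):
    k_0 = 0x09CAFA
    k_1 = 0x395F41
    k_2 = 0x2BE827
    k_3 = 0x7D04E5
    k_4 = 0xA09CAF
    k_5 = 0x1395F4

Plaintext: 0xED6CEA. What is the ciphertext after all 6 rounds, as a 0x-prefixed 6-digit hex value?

s_0 = plaintext = 0xED6CEA
s_1 = Round(s_0, k_0) = 0x13A337
s_2 = Round(s_1, k_1) = 0xB30F49
s_3 = Round(s_2, k_2) = 0x25EF99
s_4 = Round(s_3, k_3) = 0x5129B7
s_5 = Round(s_4, k_4) = 0x266CD7
s_6 = Round(s_5, k_5) = 0xAC9266

0xAC9266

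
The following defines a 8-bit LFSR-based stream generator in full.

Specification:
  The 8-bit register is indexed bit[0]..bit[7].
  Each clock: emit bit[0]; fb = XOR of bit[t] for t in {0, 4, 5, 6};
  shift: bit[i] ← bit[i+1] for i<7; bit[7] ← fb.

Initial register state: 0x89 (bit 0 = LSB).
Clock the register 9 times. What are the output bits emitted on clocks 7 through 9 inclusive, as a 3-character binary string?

reg_0 = 0x89
clock 1: out=1, reg = 0xC4
clock 2: out=0, reg = 0xE2
clock 3: out=0, reg = 0x71
clock 4: out=1, reg = 0x38
clock 5: out=0, reg = 0x1C
clock 6: out=0, reg = 0x8E
clock 7: out=0, reg = 0x47
clock 8: out=1, reg = 0x23
clock 9: out=1, reg = 0x11

011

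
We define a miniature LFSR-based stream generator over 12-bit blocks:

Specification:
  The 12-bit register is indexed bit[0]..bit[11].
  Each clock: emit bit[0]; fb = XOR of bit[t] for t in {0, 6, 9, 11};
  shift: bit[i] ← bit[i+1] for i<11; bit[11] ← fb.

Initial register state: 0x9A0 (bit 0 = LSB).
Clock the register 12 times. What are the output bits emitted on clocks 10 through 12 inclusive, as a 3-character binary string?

001

reg_0 = 0x9A0
clock 1: out=0, reg = 0xCD0
clock 2: out=0, reg = 0x668
clock 3: out=0, reg = 0x334
clock 4: out=0, reg = 0x99A
clock 5: out=0, reg = 0xCCD
clock 6: out=1, reg = 0xE66
clock 7: out=0, reg = 0xF33
clock 8: out=1, reg = 0xF99
clock 9: out=1, reg = 0xFCC
clock 10: out=0, reg = 0xFE6
clock 11: out=0, reg = 0xFF3
clock 12: out=1, reg = 0x7F9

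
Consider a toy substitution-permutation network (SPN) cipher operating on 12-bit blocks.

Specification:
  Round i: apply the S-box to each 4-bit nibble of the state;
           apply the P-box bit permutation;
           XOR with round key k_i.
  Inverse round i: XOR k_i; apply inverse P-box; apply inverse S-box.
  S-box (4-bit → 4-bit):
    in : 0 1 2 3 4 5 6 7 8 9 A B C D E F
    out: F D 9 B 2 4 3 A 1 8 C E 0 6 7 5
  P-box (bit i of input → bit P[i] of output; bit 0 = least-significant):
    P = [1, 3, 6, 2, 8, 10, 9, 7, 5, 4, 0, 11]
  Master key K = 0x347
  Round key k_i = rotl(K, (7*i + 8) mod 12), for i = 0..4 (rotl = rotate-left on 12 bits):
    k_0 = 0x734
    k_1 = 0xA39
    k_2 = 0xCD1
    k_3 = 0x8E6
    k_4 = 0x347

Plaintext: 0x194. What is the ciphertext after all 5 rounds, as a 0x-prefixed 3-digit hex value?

0xCF6

s_0 = plaintext = 0x194
s_1 = Round(s_0, k_0) = 0xF9D
s_2 = Round(s_1, k_1) = 0xAD0
s_3 = Round(s_2, k_2) = 0x29E
s_4 = Round(s_3, k_3) = 0x00C
s_5 = Round(s_4, k_4) = 0xCF6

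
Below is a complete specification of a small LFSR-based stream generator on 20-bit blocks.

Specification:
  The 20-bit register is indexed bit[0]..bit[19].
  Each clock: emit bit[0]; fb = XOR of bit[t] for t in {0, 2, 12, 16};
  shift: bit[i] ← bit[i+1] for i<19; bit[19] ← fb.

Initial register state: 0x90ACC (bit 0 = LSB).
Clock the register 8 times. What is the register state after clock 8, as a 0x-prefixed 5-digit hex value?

reg_0 = 0x90ACC
clock 1: out=0, reg = 0x48566
clock 2: out=0, reg = 0xA42B3
clock 3: out=1, reg = 0xD2159
clock 4: out=1, reg = 0x690AC
clock 5: out=0, reg = 0x34856
clock 6: out=0, reg = 0x1A42B
clock 7: out=1, reg = 0x0D215
clock 8: out=1, reg = 0x8690A

0x8690A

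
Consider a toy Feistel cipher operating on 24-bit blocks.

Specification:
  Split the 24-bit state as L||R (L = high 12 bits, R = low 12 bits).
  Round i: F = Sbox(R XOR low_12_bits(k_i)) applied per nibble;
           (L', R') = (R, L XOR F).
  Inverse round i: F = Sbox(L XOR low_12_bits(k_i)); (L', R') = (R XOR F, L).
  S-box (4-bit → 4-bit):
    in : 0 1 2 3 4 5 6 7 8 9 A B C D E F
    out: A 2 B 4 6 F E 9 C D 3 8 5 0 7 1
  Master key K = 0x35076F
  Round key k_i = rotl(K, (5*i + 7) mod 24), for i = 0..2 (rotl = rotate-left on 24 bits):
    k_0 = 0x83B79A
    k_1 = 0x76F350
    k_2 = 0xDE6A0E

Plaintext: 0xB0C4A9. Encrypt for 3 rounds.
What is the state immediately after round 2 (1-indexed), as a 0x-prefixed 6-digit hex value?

0xF48185

s_0 = plaintext = 0xB0C4A9
s_1 = Round(s_0, k_0) = 0x4A9F48
s_2 = Round(s_1, k_1) = 0xF48185
s_3 = Round(s_2, k_2) = 0x185780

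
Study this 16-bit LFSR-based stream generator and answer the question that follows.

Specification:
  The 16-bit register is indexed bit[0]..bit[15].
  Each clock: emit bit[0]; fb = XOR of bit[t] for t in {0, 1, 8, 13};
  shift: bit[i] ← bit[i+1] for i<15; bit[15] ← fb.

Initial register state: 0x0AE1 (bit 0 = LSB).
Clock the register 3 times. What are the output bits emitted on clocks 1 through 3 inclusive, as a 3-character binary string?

reg_0 = 0x0AE1
clock 1: out=1, reg = 0x8570
clock 2: out=0, reg = 0xC2B8
clock 3: out=0, reg = 0x615C

100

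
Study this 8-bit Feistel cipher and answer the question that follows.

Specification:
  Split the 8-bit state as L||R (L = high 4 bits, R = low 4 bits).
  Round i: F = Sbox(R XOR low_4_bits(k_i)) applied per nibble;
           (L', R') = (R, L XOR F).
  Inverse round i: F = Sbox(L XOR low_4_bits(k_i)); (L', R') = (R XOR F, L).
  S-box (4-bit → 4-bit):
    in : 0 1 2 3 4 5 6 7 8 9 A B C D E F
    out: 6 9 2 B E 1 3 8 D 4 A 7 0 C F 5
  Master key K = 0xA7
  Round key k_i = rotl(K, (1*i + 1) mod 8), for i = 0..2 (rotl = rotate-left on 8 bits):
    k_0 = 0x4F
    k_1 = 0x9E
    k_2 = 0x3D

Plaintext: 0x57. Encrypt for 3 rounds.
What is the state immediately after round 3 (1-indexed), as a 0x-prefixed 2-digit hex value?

s_0 = plaintext = 0x57
s_1 = Round(s_0, k_0) = 0x78
s_2 = Round(s_1, k_1) = 0x84
s_3 = Round(s_2, k_2) = 0x4C

0x4C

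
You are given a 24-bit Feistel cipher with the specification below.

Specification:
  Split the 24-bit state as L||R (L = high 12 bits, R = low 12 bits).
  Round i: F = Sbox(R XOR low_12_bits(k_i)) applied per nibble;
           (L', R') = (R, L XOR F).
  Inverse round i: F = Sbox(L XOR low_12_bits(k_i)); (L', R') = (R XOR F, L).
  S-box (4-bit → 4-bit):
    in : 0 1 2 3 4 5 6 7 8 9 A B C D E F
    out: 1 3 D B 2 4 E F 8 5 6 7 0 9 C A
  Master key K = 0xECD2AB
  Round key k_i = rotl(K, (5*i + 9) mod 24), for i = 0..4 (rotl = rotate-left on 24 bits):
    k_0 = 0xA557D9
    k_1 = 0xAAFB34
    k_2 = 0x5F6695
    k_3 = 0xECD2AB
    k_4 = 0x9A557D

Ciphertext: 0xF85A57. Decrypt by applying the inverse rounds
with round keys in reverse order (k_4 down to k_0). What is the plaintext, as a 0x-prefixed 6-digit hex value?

s_0 = ciphertext = 0xF85A57
s_1 = InvRound(s_0, k_4) = 0xCFFF85
s_2 = InvRound(s_1, k_3) = 0x3C7CFF
s_3 = InvRound(s_2, k_2) = 0x8B23C7
s_4 = InvRound(s_3, k_1) = 0x8498B2
s_5 = InvRound(s_4, k_0) = 0x2E3849

0x2E3849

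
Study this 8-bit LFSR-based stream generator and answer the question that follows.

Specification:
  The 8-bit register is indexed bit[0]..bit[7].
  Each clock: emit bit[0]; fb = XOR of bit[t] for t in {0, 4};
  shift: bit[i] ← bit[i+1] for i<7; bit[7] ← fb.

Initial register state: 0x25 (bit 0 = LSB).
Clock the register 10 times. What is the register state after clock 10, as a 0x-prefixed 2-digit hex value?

0x95

reg_0 = 0x25
clock 1: out=1, reg = 0x92
clock 2: out=0, reg = 0xC9
clock 3: out=1, reg = 0xE4
clock 4: out=0, reg = 0x72
clock 5: out=0, reg = 0xB9
clock 6: out=1, reg = 0x5C
clock 7: out=0, reg = 0xAE
clock 8: out=0, reg = 0x57
clock 9: out=1, reg = 0x2B
clock 10: out=1, reg = 0x95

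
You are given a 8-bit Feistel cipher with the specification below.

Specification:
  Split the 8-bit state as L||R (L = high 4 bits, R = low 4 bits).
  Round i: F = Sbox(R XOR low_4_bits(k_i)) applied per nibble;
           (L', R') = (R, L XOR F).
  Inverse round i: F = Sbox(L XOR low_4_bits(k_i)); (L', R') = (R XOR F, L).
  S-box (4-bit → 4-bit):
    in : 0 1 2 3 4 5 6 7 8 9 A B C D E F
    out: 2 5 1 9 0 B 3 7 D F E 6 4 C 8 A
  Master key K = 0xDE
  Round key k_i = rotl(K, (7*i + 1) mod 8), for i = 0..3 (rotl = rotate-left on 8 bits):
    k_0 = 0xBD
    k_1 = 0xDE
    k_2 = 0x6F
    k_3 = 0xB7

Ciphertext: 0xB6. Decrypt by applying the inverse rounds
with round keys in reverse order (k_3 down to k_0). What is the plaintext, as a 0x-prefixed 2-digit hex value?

0x5D

s_0 = ciphertext = 0xB6
s_1 = InvRound(s_0, k_3) = 0x2B
s_2 = InvRound(s_1, k_2) = 0x72
s_3 = InvRound(s_2, k_1) = 0xD7
s_4 = InvRound(s_3, k_0) = 0x5D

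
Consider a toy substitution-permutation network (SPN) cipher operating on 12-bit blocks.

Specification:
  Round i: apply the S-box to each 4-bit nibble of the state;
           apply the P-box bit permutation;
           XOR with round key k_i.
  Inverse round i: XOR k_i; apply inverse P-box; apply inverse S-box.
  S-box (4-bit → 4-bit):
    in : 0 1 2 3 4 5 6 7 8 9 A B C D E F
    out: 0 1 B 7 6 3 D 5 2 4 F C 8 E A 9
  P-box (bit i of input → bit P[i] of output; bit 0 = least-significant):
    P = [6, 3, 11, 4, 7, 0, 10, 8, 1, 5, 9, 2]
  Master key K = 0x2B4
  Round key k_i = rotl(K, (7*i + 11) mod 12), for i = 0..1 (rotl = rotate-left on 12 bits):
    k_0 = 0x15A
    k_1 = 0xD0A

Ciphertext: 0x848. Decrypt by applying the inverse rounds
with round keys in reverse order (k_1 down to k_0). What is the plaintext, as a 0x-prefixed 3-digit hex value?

s_0 = ciphertext = 0x848
s_1 = InvRound(s_0, k_1) = 0x1B1
s_2 = InvRound(s_1, k_0) = 0x555

0x555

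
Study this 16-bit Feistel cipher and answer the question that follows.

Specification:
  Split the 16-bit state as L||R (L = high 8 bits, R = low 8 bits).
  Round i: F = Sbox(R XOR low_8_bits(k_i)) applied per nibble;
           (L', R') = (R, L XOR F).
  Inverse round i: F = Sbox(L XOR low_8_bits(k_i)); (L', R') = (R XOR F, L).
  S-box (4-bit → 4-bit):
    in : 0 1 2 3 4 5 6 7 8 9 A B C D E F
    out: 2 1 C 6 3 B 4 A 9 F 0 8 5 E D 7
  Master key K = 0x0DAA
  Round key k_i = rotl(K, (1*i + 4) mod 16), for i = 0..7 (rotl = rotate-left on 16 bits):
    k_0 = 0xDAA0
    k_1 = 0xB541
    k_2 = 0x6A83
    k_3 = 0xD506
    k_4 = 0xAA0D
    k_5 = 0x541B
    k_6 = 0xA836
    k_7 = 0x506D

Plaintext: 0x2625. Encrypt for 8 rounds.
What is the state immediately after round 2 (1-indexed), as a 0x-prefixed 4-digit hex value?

s_0 = plaintext = 0x2625
s_1 = Round(s_0, k_0) = 0x25BD
s_2 = Round(s_1, k_1) = 0xBD50
s_3 = Round(s_2, k_2) = 0x505B
s_4 = Round(s_3, k_3) = 0x5BEE
s_5 = Round(s_4, k_4) = 0xEE8D
s_6 = Round(s_5, k_5) = 0x8D1A
s_7 = Round(s_6, k_6) = 0x1A48
s_8 = Round(s_7, k_7) = 0x48D1

0xBD50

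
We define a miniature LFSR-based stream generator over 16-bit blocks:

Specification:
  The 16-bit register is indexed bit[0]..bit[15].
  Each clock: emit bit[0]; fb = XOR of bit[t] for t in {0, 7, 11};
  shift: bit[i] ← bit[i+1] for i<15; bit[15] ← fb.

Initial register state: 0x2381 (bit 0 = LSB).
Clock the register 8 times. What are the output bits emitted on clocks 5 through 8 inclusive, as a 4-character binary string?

reg_0 = 0x2381
clock 1: out=1, reg = 0x11C0
clock 2: out=0, reg = 0x88E0
clock 3: out=0, reg = 0x4470
clock 4: out=0, reg = 0x2238
clock 5: out=0, reg = 0x111C
clock 6: out=0, reg = 0x088E
clock 7: out=0, reg = 0x0447
clock 8: out=1, reg = 0x8223

0001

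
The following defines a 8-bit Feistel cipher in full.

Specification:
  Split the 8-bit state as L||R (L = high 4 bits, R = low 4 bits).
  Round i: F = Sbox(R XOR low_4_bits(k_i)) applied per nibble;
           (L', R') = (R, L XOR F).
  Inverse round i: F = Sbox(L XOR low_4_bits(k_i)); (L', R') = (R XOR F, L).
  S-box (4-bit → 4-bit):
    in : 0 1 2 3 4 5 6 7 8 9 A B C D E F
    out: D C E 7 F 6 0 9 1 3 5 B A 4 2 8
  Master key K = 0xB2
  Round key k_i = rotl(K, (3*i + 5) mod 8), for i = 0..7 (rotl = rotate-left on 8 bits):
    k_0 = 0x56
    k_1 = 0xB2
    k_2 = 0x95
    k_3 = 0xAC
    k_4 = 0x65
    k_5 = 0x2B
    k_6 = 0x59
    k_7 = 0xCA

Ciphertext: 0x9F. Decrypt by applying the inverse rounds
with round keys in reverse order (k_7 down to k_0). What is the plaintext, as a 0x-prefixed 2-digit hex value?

0x67

s_0 = ciphertext = 0x9F
s_1 = InvRound(s_0, k_7) = 0x89
s_2 = InvRound(s_1, k_6) = 0x58
s_3 = InvRound(s_2, k_5) = 0xA5
s_4 = InvRound(s_3, k_4) = 0xDA
s_5 = InvRound(s_4, k_3) = 0x6D
s_6 = InvRound(s_5, k_2) = 0xA6
s_7 = InvRound(s_6, k_1) = 0x7A
s_8 = InvRound(s_7, k_0) = 0x67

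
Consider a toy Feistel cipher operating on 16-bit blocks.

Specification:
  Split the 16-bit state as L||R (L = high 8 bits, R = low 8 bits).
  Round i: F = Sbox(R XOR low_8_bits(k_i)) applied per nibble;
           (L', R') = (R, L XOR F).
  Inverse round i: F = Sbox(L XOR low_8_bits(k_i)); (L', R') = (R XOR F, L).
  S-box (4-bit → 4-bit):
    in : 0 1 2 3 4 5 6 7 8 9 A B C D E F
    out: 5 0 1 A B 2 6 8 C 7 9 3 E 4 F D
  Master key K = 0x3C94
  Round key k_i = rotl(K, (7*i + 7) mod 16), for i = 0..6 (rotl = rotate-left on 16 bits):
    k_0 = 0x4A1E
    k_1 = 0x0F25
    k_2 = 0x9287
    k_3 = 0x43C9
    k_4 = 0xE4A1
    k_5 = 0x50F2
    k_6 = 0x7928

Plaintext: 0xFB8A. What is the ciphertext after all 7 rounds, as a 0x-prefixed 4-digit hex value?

s_0 = plaintext = 0xFB8A
s_1 = Round(s_0, k_0) = 0x8A80
s_2 = Round(s_1, k_1) = 0x8018
s_3 = Round(s_2, k_2) = 0x18FD
s_4 = Round(s_3, k_3) = 0xFDB3
s_5 = Round(s_4, k_4) = 0xB3FC
s_6 = Round(s_5, k_5) = 0xFCEC
s_7 = Round(s_6, k_6) = 0xEC17

0xEC17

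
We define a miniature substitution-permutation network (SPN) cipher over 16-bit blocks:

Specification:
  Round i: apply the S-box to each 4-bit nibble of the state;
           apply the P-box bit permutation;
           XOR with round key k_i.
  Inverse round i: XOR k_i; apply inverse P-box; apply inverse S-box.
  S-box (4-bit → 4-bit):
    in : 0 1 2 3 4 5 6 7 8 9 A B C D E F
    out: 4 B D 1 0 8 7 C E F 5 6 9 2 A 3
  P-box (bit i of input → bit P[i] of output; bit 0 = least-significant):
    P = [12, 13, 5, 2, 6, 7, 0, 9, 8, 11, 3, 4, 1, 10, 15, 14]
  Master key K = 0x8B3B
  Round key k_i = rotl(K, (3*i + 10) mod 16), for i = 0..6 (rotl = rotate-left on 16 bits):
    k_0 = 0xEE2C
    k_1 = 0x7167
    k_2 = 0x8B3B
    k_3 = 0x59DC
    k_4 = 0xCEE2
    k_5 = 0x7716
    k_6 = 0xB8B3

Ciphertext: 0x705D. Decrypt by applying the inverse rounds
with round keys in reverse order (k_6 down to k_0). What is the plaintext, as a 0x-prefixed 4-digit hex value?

0x2D74

s_0 = ciphertext = 0x705D
s_1 = InvRound(s_0, k_6) = 0x2BF7
s_2 = InvRound(s_1, k_5) = 0xED6A
s_3 = InvRound(s_2, k_4) = 0x4AED
s_4 = InvRound(s_3, k_3) = 0x4C7A
s_5 = InvRound(s_4, k_2) = 0x8324
s_6 = InvRound(s_5, k_1) = 0x242F
s_7 = InvRound(s_6, k_0) = 0x2D74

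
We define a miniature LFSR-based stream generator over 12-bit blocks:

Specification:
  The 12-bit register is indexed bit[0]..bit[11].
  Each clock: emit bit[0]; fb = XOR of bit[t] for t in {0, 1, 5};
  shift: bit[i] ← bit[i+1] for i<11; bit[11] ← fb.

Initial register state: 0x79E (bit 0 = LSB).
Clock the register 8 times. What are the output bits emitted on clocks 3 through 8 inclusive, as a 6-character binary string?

reg_0 = 0x79E
clock 1: out=0, reg = 0xBCF
clock 2: out=1, reg = 0x5E7
clock 3: out=1, reg = 0xAF3
clock 4: out=1, reg = 0xD79
clock 5: out=1, reg = 0x6BC
clock 6: out=0, reg = 0xB5E
clock 7: out=0, reg = 0xDAF
clock 8: out=1, reg = 0xED7

111001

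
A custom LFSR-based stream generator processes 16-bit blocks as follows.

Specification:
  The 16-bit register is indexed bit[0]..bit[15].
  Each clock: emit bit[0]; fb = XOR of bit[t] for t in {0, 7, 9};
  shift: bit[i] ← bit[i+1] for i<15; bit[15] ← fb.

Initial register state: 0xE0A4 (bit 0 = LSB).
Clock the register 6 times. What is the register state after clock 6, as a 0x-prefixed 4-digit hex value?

reg_0 = 0xE0A4
clock 1: out=0, reg = 0xF052
clock 2: out=0, reg = 0x7829
clock 3: out=1, reg = 0xBC14
clock 4: out=0, reg = 0x5E0A
clock 5: out=0, reg = 0xAF05
clock 6: out=1, reg = 0x5782

0x5782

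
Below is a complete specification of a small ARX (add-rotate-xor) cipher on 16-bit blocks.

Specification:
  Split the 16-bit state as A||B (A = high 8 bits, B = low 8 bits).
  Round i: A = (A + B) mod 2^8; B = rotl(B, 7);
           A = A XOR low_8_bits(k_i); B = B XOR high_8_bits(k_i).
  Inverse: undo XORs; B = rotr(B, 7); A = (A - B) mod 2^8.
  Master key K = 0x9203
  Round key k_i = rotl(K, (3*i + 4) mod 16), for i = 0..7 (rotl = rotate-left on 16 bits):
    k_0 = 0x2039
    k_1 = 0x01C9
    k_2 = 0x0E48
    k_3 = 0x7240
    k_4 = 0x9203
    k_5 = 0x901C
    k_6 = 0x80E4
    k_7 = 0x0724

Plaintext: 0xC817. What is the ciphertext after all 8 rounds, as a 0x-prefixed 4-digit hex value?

s_0 = plaintext = 0xC817
s_1 = Round(s_0, k_0) = 0xE6AB
s_2 = Round(s_1, k_1) = 0x58D4
s_3 = Round(s_2, k_2) = 0x6464
s_4 = Round(s_3, k_3) = 0x8840
s_5 = Round(s_4, k_4) = 0xCBB2
s_6 = Round(s_5, k_5) = 0x61C9
s_7 = Round(s_6, k_6) = 0xCE64
s_8 = Round(s_7, k_7) = 0x1635

0x1635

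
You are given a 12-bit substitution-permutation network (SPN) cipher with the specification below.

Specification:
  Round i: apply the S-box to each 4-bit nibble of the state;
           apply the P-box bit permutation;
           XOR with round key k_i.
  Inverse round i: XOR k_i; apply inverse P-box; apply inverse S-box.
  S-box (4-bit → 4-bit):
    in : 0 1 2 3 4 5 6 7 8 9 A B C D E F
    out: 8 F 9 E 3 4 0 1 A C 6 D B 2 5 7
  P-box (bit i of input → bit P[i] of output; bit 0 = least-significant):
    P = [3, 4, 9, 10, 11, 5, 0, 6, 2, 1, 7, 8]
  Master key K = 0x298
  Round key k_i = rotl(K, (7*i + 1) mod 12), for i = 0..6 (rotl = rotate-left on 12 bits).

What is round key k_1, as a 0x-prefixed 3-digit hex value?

0x829

K = 0x298
k_0 = rotl(K, (7*0+1) mod 12) = rotl(K, 1) = 0x530
k_1 = rotl(K, (7*1+1) mod 12) = rotl(K, 8) = 0x829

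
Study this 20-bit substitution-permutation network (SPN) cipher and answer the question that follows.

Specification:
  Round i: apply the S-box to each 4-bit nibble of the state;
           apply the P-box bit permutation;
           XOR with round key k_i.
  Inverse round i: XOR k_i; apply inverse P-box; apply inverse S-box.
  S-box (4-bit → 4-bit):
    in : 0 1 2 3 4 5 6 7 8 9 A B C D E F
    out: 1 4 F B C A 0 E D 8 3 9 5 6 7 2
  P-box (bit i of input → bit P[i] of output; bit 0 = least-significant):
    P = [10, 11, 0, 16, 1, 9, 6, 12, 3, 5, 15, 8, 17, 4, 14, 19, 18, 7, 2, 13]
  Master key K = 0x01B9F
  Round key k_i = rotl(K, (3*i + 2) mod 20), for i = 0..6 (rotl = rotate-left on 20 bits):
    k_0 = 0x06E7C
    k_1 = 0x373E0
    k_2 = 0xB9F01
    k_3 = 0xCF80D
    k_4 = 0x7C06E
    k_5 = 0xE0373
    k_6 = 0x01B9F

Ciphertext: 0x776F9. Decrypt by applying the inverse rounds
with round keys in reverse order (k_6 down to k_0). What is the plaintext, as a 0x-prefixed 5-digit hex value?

s_0 = ciphertext = 0x776F9
s_1 = InvRound(s_0, k_6) = 0x8C5C3
s_2 = InvRound(s_1, k_5) = 0xAEDF0
s_3 = InvRound(s_2, k_4) = 0x25B03
s_4 = InvRound(s_3, k_3) = 0x8B8A6
s_5 = InvRound(s_4, k_2) = 0x705A8
s_6 = InvRound(s_5, k_1) = 0xB1070
s_7 = InvRound(s_6, k_0) = 0x48053

0x48053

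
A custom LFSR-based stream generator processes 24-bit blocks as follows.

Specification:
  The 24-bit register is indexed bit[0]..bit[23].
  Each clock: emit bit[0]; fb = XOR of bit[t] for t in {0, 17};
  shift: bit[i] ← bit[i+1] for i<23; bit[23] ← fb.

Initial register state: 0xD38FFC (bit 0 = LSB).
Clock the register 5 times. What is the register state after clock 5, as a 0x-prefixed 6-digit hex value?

0xAE9C7F

reg_0 = 0xD38FFC
clock 1: out=0, reg = 0xE9C7FE
clock 2: out=0, reg = 0x74E3FF
clock 3: out=1, reg = 0xBA71FF
clock 4: out=1, reg = 0x5D38FF
clock 5: out=1, reg = 0xAE9C7F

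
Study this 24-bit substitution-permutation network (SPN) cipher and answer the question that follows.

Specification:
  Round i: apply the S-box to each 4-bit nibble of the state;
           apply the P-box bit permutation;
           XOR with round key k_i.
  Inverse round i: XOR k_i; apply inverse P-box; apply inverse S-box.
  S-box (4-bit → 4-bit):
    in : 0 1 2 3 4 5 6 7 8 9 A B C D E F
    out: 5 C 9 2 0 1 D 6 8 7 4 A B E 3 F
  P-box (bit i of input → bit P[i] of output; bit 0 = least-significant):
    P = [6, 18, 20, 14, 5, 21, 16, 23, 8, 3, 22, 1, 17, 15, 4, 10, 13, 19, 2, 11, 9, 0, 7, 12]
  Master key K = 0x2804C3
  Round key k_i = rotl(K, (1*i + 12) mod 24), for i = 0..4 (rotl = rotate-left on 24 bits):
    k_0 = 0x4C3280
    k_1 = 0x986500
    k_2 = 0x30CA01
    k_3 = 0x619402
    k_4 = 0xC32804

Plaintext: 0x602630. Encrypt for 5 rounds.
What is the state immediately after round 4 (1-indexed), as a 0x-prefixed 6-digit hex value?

s_0 = plaintext = 0x602630
s_1 = Round(s_0, k_0) = 0x3E0546
s_2 = Round(s_1, k_1) = 0x820451
s_3 = Round(s_2, k_2) = 0x22B231
s_4 = Round(s_3, k_3) = 0x516B00
s_5 = Round(s_4, k_4) = 0xD0267A

0x516B00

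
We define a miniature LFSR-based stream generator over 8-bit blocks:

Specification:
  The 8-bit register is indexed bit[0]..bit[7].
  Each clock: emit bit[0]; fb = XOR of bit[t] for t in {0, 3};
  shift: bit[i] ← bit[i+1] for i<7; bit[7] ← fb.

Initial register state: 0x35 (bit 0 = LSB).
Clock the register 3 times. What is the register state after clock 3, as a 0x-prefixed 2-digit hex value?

0x66

reg_0 = 0x35
clock 1: out=1, reg = 0x9A
clock 2: out=0, reg = 0xCD
clock 3: out=1, reg = 0x66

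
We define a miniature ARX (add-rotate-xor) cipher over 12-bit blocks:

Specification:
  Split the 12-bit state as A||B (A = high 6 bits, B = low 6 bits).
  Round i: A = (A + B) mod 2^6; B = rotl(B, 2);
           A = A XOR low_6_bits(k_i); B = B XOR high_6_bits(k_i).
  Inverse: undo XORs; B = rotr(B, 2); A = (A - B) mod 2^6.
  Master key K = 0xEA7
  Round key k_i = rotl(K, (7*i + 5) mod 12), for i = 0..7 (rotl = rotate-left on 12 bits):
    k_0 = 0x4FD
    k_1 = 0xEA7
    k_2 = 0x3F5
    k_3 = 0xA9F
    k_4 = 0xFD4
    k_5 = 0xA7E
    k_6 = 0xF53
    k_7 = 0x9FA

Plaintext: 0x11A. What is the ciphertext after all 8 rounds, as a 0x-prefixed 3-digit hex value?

s_0 = plaintext = 0x11A
s_1 = Round(s_0, k_0) = 0x8FA
s_2 = Round(s_1, k_1) = 0xE91
s_3 = Round(s_2, k_2) = 0xF8A
s_4 = Round(s_3, k_3) = 0x5C2
s_5 = Round(s_4, k_4) = 0x377
s_6 = Round(s_5, k_5) = 0xEB6
s_7 = Round(s_6, k_6) = 0x8E6
s_8 = Round(s_7, k_7) = 0xCFD

0xCFD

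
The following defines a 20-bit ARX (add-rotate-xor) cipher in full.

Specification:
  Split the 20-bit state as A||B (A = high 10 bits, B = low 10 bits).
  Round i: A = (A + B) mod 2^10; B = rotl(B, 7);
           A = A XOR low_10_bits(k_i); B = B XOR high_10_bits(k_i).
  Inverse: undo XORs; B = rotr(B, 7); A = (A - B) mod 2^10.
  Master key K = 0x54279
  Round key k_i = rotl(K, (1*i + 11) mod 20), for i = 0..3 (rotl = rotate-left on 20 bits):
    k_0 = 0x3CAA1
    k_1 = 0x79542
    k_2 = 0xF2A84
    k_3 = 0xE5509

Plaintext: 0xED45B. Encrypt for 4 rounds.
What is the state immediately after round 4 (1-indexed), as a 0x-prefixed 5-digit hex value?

0x84249

s_0 = plaintext = 0xED45B
s_1 = Round(s_0, k_0) = 0xAC579
s_2 = Round(s_1, k_1) = 0x5A14A
s_3 = Round(s_2, k_2) = 0x0DAE3
s_4 = Round(s_3, k_3) = 0x84249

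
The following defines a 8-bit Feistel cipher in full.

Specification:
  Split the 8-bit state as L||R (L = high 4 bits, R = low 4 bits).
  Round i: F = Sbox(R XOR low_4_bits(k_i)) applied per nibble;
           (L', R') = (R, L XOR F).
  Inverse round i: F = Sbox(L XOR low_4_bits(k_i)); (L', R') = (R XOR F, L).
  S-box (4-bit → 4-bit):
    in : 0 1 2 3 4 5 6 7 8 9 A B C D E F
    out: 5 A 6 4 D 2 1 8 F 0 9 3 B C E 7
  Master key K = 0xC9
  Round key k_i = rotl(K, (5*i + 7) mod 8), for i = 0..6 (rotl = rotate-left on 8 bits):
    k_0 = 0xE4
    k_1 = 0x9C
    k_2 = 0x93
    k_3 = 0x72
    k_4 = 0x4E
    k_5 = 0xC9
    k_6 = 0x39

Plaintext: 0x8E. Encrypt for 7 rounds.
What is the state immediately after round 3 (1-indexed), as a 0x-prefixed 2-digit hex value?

0x2B

s_0 = plaintext = 0x8E
s_1 = Round(s_0, k_0) = 0xE1
s_2 = Round(s_1, k_1) = 0x12
s_3 = Round(s_2, k_2) = 0x2B
s_4 = Round(s_3, k_3) = 0xB2
s_5 = Round(s_4, k_4) = 0x20
s_6 = Round(s_5, k_5) = 0x02
s_7 = Round(s_6, k_6) = 0x23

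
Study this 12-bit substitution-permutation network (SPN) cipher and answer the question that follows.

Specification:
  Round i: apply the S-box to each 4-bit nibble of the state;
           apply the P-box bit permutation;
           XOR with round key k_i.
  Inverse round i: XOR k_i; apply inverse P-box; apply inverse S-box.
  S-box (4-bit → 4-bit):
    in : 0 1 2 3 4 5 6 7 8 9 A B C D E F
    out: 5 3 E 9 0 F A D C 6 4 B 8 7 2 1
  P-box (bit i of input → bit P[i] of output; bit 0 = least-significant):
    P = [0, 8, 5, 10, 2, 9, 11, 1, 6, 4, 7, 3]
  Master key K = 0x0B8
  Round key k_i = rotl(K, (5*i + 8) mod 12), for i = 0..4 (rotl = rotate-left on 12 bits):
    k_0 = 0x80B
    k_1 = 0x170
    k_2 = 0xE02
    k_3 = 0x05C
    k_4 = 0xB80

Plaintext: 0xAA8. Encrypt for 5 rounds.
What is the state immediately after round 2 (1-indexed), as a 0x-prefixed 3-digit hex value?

0xC71

s_0 = plaintext = 0xAA8
s_1 = Round(s_0, k_0) = 0x4AB
s_2 = Round(s_1, k_1) = 0xC71
s_3 = Round(s_2, k_2) = 0x70D
s_4 = Round(s_3, k_3) = 0x9B1
s_5 = Round(s_4, k_4) = 0x817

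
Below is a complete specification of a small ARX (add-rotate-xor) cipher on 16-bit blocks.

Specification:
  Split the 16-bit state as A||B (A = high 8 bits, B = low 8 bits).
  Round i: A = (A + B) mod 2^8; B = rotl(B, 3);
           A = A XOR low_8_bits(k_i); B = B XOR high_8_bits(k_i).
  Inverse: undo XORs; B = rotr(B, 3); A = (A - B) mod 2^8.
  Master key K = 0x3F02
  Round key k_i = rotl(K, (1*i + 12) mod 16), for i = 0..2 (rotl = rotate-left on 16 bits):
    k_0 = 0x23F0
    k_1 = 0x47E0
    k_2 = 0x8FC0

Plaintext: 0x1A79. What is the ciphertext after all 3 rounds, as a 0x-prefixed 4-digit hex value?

s_0 = plaintext = 0x1A79
s_1 = Round(s_0, k_0) = 0x63E8
s_2 = Round(s_1, k_1) = 0xAB00
s_3 = Round(s_2, k_2) = 0x6B8F

0x6B8F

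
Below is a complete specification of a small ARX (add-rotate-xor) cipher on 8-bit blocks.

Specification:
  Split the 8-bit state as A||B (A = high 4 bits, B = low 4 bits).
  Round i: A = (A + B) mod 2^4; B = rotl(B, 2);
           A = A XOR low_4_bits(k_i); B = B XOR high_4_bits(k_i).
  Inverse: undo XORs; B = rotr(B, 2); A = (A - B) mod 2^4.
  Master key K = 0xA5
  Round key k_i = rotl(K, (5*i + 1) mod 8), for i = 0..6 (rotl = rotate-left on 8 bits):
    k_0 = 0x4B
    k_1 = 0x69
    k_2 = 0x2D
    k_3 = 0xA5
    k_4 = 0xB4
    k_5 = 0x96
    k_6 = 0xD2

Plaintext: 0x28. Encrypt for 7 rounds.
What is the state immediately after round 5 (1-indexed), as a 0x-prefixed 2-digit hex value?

s_0 = plaintext = 0x28
s_1 = Round(s_0, k_0) = 0x16
s_2 = Round(s_1, k_1) = 0xEF
s_3 = Round(s_2, k_2) = 0x0D
s_4 = Round(s_3, k_3) = 0x8D
s_5 = Round(s_4, k_4) = 0x1C
s_6 = Round(s_5, k_5) = 0xBA
s_7 = Round(s_6, k_6) = 0x77

0x1C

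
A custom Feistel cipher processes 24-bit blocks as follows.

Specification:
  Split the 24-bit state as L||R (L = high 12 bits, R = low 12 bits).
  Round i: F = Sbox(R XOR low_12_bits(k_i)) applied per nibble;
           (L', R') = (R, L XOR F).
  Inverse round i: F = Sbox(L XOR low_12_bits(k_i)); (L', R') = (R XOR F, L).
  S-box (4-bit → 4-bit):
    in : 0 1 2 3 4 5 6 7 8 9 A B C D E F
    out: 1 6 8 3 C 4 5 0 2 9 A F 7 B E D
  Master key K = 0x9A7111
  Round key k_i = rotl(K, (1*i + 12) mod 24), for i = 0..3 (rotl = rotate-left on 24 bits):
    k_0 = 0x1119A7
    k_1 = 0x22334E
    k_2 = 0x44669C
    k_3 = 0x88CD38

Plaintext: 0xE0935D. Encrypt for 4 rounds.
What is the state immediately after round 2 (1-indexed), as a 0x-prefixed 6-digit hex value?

s_0 = plaintext = 0xE0935D
s_1 = Round(s_0, k_0) = 0x35D4D3
s_2 = Round(s_1, k_1) = 0x4D33C6
s_3 = Round(s_2, k_2) = 0x3C6099
s_4 = Round(s_3, k_3) = 0x099860

0x4D33C6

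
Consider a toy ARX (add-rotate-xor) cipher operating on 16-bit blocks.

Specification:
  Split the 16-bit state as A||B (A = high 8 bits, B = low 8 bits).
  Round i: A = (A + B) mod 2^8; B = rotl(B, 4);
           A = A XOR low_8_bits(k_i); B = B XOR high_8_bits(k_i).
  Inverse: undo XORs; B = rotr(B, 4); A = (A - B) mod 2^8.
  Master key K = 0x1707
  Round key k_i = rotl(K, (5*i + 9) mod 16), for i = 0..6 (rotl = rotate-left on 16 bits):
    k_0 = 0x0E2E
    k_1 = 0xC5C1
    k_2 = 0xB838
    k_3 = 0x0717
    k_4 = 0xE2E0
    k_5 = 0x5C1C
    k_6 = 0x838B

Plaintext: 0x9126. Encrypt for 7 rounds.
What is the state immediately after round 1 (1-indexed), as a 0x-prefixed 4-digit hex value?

0x996C

s_0 = plaintext = 0x9126
s_1 = Round(s_0, k_0) = 0x996C
s_2 = Round(s_1, k_1) = 0xC403
s_3 = Round(s_2, k_2) = 0xFF88
s_4 = Round(s_3, k_3) = 0x908F
s_5 = Round(s_4, k_4) = 0xFF1A
s_6 = Round(s_5, k_5) = 0x05FD
s_7 = Round(s_6, k_6) = 0x895C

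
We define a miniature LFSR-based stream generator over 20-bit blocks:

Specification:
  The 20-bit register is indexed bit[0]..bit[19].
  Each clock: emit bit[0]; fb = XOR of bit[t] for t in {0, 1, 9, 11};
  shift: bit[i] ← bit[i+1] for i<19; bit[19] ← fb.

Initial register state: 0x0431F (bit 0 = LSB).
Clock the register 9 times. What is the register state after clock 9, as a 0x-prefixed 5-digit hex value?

0x5C821

reg_0 = 0x0431F
clock 1: out=1, reg = 0x8218F
clock 2: out=1, reg = 0x410C7
clock 3: out=1, reg = 0x20863
clock 4: out=1, reg = 0x90431
clock 5: out=1, reg = 0xC8218
clock 6: out=0, reg = 0xE410C
clock 7: out=0, reg = 0x72086
clock 8: out=0, reg = 0xB9043
clock 9: out=1, reg = 0x5C821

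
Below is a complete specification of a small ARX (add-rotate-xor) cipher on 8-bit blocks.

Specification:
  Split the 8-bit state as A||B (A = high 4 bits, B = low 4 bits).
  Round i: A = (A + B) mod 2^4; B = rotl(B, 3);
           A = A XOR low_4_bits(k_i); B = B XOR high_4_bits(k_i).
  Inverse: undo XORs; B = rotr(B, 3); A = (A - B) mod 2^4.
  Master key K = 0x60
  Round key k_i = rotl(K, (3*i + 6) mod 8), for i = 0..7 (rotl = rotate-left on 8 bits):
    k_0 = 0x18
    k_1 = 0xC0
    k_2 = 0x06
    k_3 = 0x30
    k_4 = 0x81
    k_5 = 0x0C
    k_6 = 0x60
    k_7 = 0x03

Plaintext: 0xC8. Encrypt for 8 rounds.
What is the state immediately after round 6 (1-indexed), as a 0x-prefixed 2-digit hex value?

s_0 = plaintext = 0xC8
s_1 = Round(s_0, k_0) = 0xC5
s_2 = Round(s_1, k_1) = 0x16
s_3 = Round(s_2, k_2) = 0x13
s_4 = Round(s_3, k_3) = 0x4A
s_5 = Round(s_4, k_4) = 0xFD
s_6 = Round(s_5, k_5) = 0x0E
s_7 = Round(s_6, k_6) = 0xE1
s_8 = Round(s_7, k_7) = 0xC8

0x0E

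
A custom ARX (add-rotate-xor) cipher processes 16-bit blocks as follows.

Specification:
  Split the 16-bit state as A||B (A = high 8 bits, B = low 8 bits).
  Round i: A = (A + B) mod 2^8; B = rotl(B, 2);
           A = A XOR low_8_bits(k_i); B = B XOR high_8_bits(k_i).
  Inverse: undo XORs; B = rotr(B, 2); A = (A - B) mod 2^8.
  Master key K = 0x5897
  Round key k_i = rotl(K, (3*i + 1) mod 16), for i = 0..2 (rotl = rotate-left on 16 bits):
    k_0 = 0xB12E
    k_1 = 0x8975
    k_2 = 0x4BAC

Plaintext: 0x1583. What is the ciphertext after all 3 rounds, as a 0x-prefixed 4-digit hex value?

0xDB96

s_0 = plaintext = 0x1583
s_1 = Round(s_0, k_0) = 0xB6BF
s_2 = Round(s_1, k_1) = 0x0077
s_3 = Round(s_2, k_2) = 0xDB96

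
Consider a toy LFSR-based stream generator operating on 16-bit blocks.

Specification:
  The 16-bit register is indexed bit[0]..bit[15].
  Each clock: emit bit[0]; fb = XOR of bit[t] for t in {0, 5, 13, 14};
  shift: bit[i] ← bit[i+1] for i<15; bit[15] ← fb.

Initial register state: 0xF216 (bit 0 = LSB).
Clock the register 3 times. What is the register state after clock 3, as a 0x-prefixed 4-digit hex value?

reg_0 = 0xF216
clock 1: out=0, reg = 0x790B
clock 2: out=1, reg = 0xBC85
clock 3: out=1, reg = 0x5E42

0x5E42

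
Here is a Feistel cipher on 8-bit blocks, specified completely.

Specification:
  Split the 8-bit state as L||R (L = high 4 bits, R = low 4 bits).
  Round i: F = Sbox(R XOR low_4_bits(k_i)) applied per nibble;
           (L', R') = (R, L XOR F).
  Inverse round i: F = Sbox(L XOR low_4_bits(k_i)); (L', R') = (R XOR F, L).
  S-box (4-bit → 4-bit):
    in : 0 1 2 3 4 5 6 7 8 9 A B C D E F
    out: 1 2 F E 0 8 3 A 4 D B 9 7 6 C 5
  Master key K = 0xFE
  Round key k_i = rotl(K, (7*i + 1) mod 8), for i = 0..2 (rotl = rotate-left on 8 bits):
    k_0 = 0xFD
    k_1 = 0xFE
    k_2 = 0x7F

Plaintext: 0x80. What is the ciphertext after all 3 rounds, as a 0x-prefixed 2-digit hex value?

0x12

s_0 = plaintext = 0x80
s_1 = Round(s_0, k_0) = 0x0E
s_2 = Round(s_1, k_1) = 0xE1
s_3 = Round(s_2, k_2) = 0x12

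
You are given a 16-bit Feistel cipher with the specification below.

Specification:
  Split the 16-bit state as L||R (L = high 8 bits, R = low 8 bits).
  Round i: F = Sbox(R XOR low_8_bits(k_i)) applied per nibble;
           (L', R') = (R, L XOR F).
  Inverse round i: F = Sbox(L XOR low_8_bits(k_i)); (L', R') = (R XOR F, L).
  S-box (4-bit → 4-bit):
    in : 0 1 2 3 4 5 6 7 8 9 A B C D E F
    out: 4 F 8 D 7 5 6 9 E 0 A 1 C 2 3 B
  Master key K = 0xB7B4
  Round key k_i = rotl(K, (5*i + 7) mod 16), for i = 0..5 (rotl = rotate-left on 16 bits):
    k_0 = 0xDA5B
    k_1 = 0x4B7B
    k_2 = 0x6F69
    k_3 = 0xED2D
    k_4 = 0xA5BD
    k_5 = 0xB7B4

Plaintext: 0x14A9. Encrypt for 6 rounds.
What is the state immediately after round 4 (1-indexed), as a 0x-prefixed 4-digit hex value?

s_0 = plaintext = 0x14A9
s_1 = Round(s_0, k_0) = 0xA9AC
s_2 = Round(s_1, k_1) = 0xAC80
s_3 = Round(s_2, k_2) = 0x809C
s_4 = Round(s_3, k_3) = 0x9C9F
s_5 = Round(s_4, k_4) = 0x9F14
s_6 = Round(s_5, k_5) = 0x143B

0x9C9F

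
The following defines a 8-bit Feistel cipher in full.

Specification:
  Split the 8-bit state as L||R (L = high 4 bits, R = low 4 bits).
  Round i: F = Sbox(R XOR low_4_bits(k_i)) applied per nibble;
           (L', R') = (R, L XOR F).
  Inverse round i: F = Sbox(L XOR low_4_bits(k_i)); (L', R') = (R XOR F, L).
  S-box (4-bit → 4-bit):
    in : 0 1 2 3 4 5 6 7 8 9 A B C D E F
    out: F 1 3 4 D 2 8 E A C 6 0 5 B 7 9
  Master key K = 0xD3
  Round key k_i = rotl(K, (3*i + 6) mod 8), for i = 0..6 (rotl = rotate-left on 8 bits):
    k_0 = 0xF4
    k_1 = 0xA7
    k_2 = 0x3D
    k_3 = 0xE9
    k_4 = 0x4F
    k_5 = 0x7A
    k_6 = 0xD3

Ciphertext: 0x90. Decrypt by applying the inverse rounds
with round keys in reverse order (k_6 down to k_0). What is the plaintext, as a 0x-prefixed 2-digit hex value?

s_0 = ciphertext = 0x90
s_1 = InvRound(s_0, k_6) = 0x69
s_2 = InvRound(s_1, k_5) = 0xC6
s_3 = InvRound(s_2, k_4) = 0x2C
s_4 = InvRound(s_3, k_3) = 0xC2
s_5 = InvRound(s_4, k_2) = 0x3C
s_6 = InvRound(s_5, k_1) = 0x13
s_7 = InvRound(s_6, k_0) = 0x11

0x11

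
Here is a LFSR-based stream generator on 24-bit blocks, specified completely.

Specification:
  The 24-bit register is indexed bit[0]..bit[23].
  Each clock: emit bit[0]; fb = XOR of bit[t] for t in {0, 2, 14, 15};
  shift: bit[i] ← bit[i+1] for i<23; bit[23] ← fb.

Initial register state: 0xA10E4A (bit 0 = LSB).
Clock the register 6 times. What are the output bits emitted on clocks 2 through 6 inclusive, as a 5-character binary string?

10100

reg_0 = 0xA10E4A
clock 1: out=0, reg = 0x508725
clock 2: out=1, reg = 0xA84392
clock 3: out=0, reg = 0xD421C9
clock 4: out=1, reg = 0xEA10E4
clock 5: out=0, reg = 0xF50872
clock 6: out=0, reg = 0x7A8439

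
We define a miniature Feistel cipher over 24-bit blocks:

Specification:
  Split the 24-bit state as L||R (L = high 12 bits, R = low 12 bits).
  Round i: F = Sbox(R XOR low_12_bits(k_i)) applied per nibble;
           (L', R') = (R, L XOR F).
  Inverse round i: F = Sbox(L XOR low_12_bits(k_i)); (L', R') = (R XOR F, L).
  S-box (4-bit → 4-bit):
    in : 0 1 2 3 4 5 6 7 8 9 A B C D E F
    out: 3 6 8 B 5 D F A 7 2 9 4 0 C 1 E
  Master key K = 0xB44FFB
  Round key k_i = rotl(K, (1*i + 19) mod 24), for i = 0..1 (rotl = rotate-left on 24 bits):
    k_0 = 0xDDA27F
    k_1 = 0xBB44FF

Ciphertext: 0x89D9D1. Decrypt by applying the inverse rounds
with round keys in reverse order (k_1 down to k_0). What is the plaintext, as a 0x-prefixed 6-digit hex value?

s_0 = ciphertext = 0x89D9D1
s_1 = InvRound(s_0, k_1) = 0x92989D
s_2 = InvRound(s_1, k_0) = 0xC42929

0xC42929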